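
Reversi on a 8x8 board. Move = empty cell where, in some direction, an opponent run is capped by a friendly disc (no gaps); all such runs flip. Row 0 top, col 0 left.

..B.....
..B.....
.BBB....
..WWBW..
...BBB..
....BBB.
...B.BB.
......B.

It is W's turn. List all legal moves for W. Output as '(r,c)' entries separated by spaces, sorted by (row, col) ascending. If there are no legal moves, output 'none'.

(0,1): no bracket -> illegal
(0,3): no bracket -> illegal
(1,0): flips 1 -> legal
(1,1): flips 1 -> legal
(1,3): flips 1 -> legal
(1,4): flips 1 -> legal
(2,0): no bracket -> illegal
(2,4): no bracket -> illegal
(2,5): no bracket -> illegal
(3,0): no bracket -> illegal
(3,1): no bracket -> illegal
(3,6): no bracket -> illegal
(4,2): no bracket -> illegal
(4,6): no bracket -> illegal
(4,7): no bracket -> illegal
(5,2): no bracket -> illegal
(5,3): flips 2 -> legal
(5,7): no bracket -> illegal
(6,2): no bracket -> illegal
(6,4): no bracket -> illegal
(6,7): no bracket -> illegal
(7,2): no bracket -> illegal
(7,3): no bracket -> illegal
(7,4): no bracket -> illegal
(7,5): flips 3 -> legal
(7,7): flips 3 -> legal

Answer: (1,0) (1,1) (1,3) (1,4) (5,3) (7,5) (7,7)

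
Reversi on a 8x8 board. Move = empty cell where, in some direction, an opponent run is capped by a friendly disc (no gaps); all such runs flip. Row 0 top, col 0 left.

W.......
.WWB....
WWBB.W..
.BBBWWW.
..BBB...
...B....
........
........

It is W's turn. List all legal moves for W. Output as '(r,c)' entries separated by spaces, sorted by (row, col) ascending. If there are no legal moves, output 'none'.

Answer: (1,4) (2,4) (3,0) (4,1) (5,2) (5,4) (5,5) (6,2) (6,4)

Derivation:
(0,2): no bracket -> illegal
(0,3): no bracket -> illegal
(0,4): no bracket -> illegal
(1,4): flips 1 -> legal
(2,4): flips 2 -> legal
(3,0): flips 3 -> legal
(4,0): no bracket -> illegal
(4,1): flips 1 -> legal
(4,5): no bracket -> illegal
(5,1): no bracket -> illegal
(5,2): flips 4 -> legal
(5,4): flips 3 -> legal
(5,5): flips 3 -> legal
(6,2): flips 2 -> legal
(6,3): no bracket -> illegal
(6,4): flips 3 -> legal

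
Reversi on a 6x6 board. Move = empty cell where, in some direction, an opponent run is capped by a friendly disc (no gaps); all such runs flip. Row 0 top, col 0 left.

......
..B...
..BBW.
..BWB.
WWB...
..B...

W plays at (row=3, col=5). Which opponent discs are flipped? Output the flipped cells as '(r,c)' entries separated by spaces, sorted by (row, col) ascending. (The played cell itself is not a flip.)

Answer: (3,4)

Derivation:
Dir NW: first cell 'W' (not opp) -> no flip
Dir N: first cell '.' (not opp) -> no flip
Dir NE: edge -> no flip
Dir W: opp run (3,4) capped by W -> flip
Dir E: edge -> no flip
Dir SW: first cell '.' (not opp) -> no flip
Dir S: first cell '.' (not opp) -> no flip
Dir SE: edge -> no flip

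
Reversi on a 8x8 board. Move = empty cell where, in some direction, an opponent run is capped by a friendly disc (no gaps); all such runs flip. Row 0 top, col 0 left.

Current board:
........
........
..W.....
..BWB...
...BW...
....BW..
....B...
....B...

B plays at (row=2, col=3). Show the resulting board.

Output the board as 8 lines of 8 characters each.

Answer: ........
........
..WB....
..BBB...
...BW...
....BW..
....B...
....B...

Derivation:
Place B at (2,3); scan 8 dirs for brackets.
Dir NW: first cell '.' (not opp) -> no flip
Dir N: first cell '.' (not opp) -> no flip
Dir NE: first cell '.' (not opp) -> no flip
Dir W: opp run (2,2), next='.' -> no flip
Dir E: first cell '.' (not opp) -> no flip
Dir SW: first cell 'B' (not opp) -> no flip
Dir S: opp run (3,3) capped by B -> flip
Dir SE: first cell 'B' (not opp) -> no flip
All flips: (3,3)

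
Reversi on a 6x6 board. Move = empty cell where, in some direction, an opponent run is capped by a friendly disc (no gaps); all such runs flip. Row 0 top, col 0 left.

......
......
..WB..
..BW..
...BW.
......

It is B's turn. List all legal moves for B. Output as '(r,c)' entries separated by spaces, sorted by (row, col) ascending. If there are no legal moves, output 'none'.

(1,1): no bracket -> illegal
(1,2): flips 1 -> legal
(1,3): no bracket -> illegal
(2,1): flips 1 -> legal
(2,4): no bracket -> illegal
(3,1): no bracket -> illegal
(3,4): flips 1 -> legal
(3,5): no bracket -> illegal
(4,2): no bracket -> illegal
(4,5): flips 1 -> legal
(5,3): no bracket -> illegal
(5,4): no bracket -> illegal
(5,5): no bracket -> illegal

Answer: (1,2) (2,1) (3,4) (4,5)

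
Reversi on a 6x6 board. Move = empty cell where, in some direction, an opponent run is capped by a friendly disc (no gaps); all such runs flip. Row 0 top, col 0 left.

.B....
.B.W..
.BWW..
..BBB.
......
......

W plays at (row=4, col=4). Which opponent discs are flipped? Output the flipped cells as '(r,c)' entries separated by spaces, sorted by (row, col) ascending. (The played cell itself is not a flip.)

Dir NW: opp run (3,3) capped by W -> flip
Dir N: opp run (3,4), next='.' -> no flip
Dir NE: first cell '.' (not opp) -> no flip
Dir W: first cell '.' (not opp) -> no flip
Dir E: first cell '.' (not opp) -> no flip
Dir SW: first cell '.' (not opp) -> no flip
Dir S: first cell '.' (not opp) -> no flip
Dir SE: first cell '.' (not opp) -> no flip

Answer: (3,3)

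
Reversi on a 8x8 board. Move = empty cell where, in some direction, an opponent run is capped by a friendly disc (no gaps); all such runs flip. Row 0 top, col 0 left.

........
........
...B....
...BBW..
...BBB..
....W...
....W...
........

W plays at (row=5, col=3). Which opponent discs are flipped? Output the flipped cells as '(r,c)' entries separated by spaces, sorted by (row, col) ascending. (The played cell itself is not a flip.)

Answer: (4,4)

Derivation:
Dir NW: first cell '.' (not opp) -> no flip
Dir N: opp run (4,3) (3,3) (2,3), next='.' -> no flip
Dir NE: opp run (4,4) capped by W -> flip
Dir W: first cell '.' (not opp) -> no flip
Dir E: first cell 'W' (not opp) -> no flip
Dir SW: first cell '.' (not opp) -> no flip
Dir S: first cell '.' (not opp) -> no flip
Dir SE: first cell 'W' (not opp) -> no flip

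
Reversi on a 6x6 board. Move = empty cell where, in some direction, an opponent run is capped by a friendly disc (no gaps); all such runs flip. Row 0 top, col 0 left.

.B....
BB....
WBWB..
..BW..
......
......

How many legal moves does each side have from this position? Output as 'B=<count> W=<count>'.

-- B to move --
(1,2): flips 1 -> legal
(1,3): no bracket -> illegal
(2,4): no bracket -> illegal
(3,0): flips 1 -> legal
(3,1): no bracket -> illegal
(3,4): flips 1 -> legal
(4,2): no bracket -> illegal
(4,3): flips 1 -> legal
(4,4): flips 2 -> legal
B mobility = 5
-- W to move --
(0,0): flips 2 -> legal
(0,2): flips 1 -> legal
(1,2): no bracket -> illegal
(1,3): flips 1 -> legal
(1,4): no bracket -> illegal
(2,4): flips 1 -> legal
(3,0): no bracket -> illegal
(3,1): flips 1 -> legal
(3,4): no bracket -> illegal
(4,1): no bracket -> illegal
(4,2): flips 1 -> legal
(4,3): no bracket -> illegal
W mobility = 6

Answer: B=5 W=6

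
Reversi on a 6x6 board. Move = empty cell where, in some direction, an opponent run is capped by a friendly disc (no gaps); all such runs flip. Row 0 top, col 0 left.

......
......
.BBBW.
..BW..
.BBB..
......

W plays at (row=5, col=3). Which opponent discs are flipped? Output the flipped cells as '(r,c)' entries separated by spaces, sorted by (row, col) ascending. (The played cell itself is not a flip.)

Dir NW: opp run (4,2), next='.' -> no flip
Dir N: opp run (4,3) capped by W -> flip
Dir NE: first cell '.' (not opp) -> no flip
Dir W: first cell '.' (not opp) -> no flip
Dir E: first cell '.' (not opp) -> no flip
Dir SW: edge -> no flip
Dir S: edge -> no flip
Dir SE: edge -> no flip

Answer: (4,3)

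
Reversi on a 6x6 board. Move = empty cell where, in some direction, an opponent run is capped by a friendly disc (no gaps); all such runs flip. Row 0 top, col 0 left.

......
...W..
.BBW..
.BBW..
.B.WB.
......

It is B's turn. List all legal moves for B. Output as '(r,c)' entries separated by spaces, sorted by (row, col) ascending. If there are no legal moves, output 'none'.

(0,2): no bracket -> illegal
(0,3): no bracket -> illegal
(0,4): flips 1 -> legal
(1,2): no bracket -> illegal
(1,4): flips 1 -> legal
(2,4): flips 1 -> legal
(3,4): flips 1 -> legal
(4,2): flips 1 -> legal
(5,2): no bracket -> illegal
(5,3): no bracket -> illegal
(5,4): flips 1 -> legal

Answer: (0,4) (1,4) (2,4) (3,4) (4,2) (5,4)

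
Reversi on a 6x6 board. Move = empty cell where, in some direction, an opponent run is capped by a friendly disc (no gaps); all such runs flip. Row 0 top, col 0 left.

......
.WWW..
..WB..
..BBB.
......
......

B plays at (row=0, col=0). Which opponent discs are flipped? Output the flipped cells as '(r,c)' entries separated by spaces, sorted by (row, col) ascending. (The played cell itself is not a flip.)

Dir NW: edge -> no flip
Dir N: edge -> no flip
Dir NE: edge -> no flip
Dir W: edge -> no flip
Dir E: first cell '.' (not opp) -> no flip
Dir SW: edge -> no flip
Dir S: first cell '.' (not opp) -> no flip
Dir SE: opp run (1,1) (2,2) capped by B -> flip

Answer: (1,1) (2,2)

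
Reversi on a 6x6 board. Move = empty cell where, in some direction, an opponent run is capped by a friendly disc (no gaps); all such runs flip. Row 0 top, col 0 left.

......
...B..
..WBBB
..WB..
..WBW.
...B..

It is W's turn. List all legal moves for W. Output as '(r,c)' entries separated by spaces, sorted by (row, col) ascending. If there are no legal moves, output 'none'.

(0,2): no bracket -> illegal
(0,3): no bracket -> illegal
(0,4): flips 1 -> legal
(1,2): no bracket -> illegal
(1,4): flips 1 -> legal
(1,5): flips 2 -> legal
(3,4): flips 1 -> legal
(3,5): no bracket -> illegal
(5,2): no bracket -> illegal
(5,4): flips 1 -> legal

Answer: (0,4) (1,4) (1,5) (3,4) (5,4)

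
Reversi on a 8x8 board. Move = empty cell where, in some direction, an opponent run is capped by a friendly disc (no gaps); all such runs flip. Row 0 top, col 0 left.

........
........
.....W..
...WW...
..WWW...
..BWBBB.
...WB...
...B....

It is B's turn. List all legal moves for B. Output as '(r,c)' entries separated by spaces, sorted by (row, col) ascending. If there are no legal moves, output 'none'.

Answer: (1,6) (2,2) (2,3) (2,4) (3,1) (3,2) (6,2) (7,2) (7,4)

Derivation:
(1,4): no bracket -> illegal
(1,5): no bracket -> illegal
(1,6): flips 3 -> legal
(2,2): flips 2 -> legal
(2,3): flips 4 -> legal
(2,4): flips 2 -> legal
(2,6): no bracket -> illegal
(3,1): flips 2 -> legal
(3,2): flips 2 -> legal
(3,5): no bracket -> illegal
(3,6): no bracket -> illegal
(4,1): no bracket -> illegal
(4,5): no bracket -> illegal
(5,1): no bracket -> illegal
(6,2): flips 1 -> legal
(7,2): flips 1 -> legal
(7,4): flips 1 -> legal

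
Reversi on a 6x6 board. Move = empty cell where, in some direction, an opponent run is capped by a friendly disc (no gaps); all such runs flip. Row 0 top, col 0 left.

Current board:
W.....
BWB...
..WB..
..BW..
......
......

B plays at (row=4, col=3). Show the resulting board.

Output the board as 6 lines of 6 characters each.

Place B at (4,3); scan 8 dirs for brackets.
Dir NW: first cell 'B' (not opp) -> no flip
Dir N: opp run (3,3) capped by B -> flip
Dir NE: first cell '.' (not opp) -> no flip
Dir W: first cell '.' (not opp) -> no flip
Dir E: first cell '.' (not opp) -> no flip
Dir SW: first cell '.' (not opp) -> no flip
Dir S: first cell '.' (not opp) -> no flip
Dir SE: first cell '.' (not opp) -> no flip
All flips: (3,3)

Answer: W.....
BWB...
..WB..
..BB..
...B..
......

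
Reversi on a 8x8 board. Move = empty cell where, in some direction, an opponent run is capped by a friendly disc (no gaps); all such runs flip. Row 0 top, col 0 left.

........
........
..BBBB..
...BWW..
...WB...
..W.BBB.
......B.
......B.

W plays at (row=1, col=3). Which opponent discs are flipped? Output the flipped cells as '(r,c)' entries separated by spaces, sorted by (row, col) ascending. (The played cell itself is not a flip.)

Answer: (2,3) (2,4) (3,3)

Derivation:
Dir NW: first cell '.' (not opp) -> no flip
Dir N: first cell '.' (not opp) -> no flip
Dir NE: first cell '.' (not opp) -> no flip
Dir W: first cell '.' (not opp) -> no flip
Dir E: first cell '.' (not opp) -> no flip
Dir SW: opp run (2,2), next='.' -> no flip
Dir S: opp run (2,3) (3,3) capped by W -> flip
Dir SE: opp run (2,4) capped by W -> flip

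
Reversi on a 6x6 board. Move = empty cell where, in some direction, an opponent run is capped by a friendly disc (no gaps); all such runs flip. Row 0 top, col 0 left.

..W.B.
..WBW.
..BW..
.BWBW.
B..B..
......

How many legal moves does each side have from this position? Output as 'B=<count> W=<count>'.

-- B to move --
(0,1): no bracket -> illegal
(0,3): no bracket -> illegal
(0,5): no bracket -> illegal
(1,1): flips 1 -> legal
(1,5): flips 1 -> legal
(2,1): flips 1 -> legal
(2,4): flips 2 -> legal
(2,5): flips 1 -> legal
(3,5): flips 1 -> legal
(4,1): no bracket -> illegal
(4,2): flips 1 -> legal
(4,4): no bracket -> illegal
(4,5): no bracket -> illegal
B mobility = 7
-- W to move --
(0,3): flips 1 -> legal
(0,5): no bracket -> illegal
(1,1): no bracket -> illegal
(1,5): no bracket -> illegal
(2,0): no bracket -> illegal
(2,1): flips 1 -> legal
(2,4): flips 1 -> legal
(3,0): flips 1 -> legal
(4,1): no bracket -> illegal
(4,2): no bracket -> illegal
(4,4): no bracket -> illegal
(5,0): no bracket -> illegal
(5,1): no bracket -> illegal
(5,2): flips 1 -> legal
(5,3): flips 2 -> legal
(5,4): flips 1 -> legal
W mobility = 7

Answer: B=7 W=7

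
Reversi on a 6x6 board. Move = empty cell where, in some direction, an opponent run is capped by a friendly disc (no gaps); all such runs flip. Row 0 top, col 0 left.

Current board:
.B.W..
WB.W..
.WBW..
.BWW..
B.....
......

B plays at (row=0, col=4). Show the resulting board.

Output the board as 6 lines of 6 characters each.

Answer: .B.WB.
WB.B..
.WBW..
.BWW..
B.....
......

Derivation:
Place B at (0,4); scan 8 dirs for brackets.
Dir NW: edge -> no flip
Dir N: edge -> no flip
Dir NE: edge -> no flip
Dir W: opp run (0,3), next='.' -> no flip
Dir E: first cell '.' (not opp) -> no flip
Dir SW: opp run (1,3) capped by B -> flip
Dir S: first cell '.' (not opp) -> no flip
Dir SE: first cell '.' (not opp) -> no flip
All flips: (1,3)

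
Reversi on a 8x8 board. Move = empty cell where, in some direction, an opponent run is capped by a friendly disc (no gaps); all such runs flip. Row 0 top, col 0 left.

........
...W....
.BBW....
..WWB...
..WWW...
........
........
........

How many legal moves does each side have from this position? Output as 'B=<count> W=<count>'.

-- B to move --
(0,2): no bracket -> illegal
(0,3): no bracket -> illegal
(0,4): flips 1 -> legal
(1,2): flips 1 -> legal
(1,4): no bracket -> illegal
(2,4): flips 1 -> legal
(3,1): flips 2 -> legal
(3,5): no bracket -> illegal
(4,1): no bracket -> illegal
(4,5): no bracket -> illegal
(5,1): no bracket -> illegal
(5,2): flips 3 -> legal
(5,3): no bracket -> illegal
(5,4): flips 3 -> legal
(5,5): flips 2 -> legal
B mobility = 7
-- W to move --
(1,0): flips 1 -> legal
(1,1): flips 1 -> legal
(1,2): flips 1 -> legal
(2,0): flips 2 -> legal
(2,4): flips 1 -> legal
(2,5): flips 1 -> legal
(3,0): no bracket -> illegal
(3,1): flips 1 -> legal
(3,5): flips 1 -> legal
(4,5): flips 1 -> legal
W mobility = 9

Answer: B=7 W=9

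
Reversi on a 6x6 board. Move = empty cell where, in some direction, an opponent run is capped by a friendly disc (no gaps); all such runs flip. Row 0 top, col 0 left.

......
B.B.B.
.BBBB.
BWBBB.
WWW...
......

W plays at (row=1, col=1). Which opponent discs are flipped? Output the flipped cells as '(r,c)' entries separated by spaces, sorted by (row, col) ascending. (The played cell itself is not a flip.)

Answer: (2,1)

Derivation:
Dir NW: first cell '.' (not opp) -> no flip
Dir N: first cell '.' (not opp) -> no flip
Dir NE: first cell '.' (not opp) -> no flip
Dir W: opp run (1,0), next=edge -> no flip
Dir E: opp run (1,2), next='.' -> no flip
Dir SW: first cell '.' (not opp) -> no flip
Dir S: opp run (2,1) capped by W -> flip
Dir SE: opp run (2,2) (3,3), next='.' -> no flip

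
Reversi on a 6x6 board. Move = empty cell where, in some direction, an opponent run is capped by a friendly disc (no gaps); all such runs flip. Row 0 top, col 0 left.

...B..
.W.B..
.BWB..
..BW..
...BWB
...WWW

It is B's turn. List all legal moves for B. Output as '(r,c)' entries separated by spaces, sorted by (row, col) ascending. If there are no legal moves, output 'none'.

(0,0): no bracket -> illegal
(0,1): flips 1 -> legal
(0,2): no bracket -> illegal
(1,0): no bracket -> illegal
(1,2): flips 1 -> legal
(2,0): no bracket -> illegal
(2,4): no bracket -> illegal
(3,1): flips 1 -> legal
(3,4): flips 1 -> legal
(3,5): no bracket -> illegal
(4,2): no bracket -> illegal
(5,2): no bracket -> illegal

Answer: (0,1) (1,2) (3,1) (3,4)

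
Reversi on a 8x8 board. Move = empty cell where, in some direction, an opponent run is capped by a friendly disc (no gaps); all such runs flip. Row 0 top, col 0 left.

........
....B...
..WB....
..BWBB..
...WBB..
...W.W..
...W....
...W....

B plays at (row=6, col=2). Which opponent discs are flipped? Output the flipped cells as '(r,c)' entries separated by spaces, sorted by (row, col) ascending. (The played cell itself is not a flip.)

Answer: (5,3)

Derivation:
Dir NW: first cell '.' (not opp) -> no flip
Dir N: first cell '.' (not opp) -> no flip
Dir NE: opp run (5,3) capped by B -> flip
Dir W: first cell '.' (not opp) -> no flip
Dir E: opp run (6,3), next='.' -> no flip
Dir SW: first cell '.' (not opp) -> no flip
Dir S: first cell '.' (not opp) -> no flip
Dir SE: opp run (7,3), next=edge -> no flip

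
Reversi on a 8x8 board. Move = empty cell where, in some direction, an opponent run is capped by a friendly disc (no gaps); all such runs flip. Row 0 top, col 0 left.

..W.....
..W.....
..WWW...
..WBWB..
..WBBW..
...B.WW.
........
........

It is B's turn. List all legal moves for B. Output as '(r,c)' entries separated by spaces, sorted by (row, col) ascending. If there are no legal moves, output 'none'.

(0,1): no bracket -> illegal
(0,3): no bracket -> illegal
(1,1): flips 1 -> legal
(1,3): flips 2 -> legal
(1,4): flips 2 -> legal
(1,5): flips 1 -> legal
(2,1): flips 1 -> legal
(2,5): flips 1 -> legal
(3,1): flips 2 -> legal
(3,6): no bracket -> illegal
(4,1): flips 1 -> legal
(4,6): flips 1 -> legal
(4,7): no bracket -> illegal
(5,1): flips 1 -> legal
(5,2): no bracket -> illegal
(5,4): no bracket -> illegal
(5,7): no bracket -> illegal
(6,4): no bracket -> illegal
(6,5): flips 2 -> legal
(6,6): flips 1 -> legal
(6,7): no bracket -> illegal

Answer: (1,1) (1,3) (1,4) (1,5) (2,1) (2,5) (3,1) (4,1) (4,6) (5,1) (6,5) (6,6)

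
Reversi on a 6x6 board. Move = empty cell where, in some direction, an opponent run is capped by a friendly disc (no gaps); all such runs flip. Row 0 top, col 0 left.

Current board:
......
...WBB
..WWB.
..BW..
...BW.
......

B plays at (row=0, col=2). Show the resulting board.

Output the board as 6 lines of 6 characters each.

Answer: ..B...
...BBB
..WWB.
..BW..
...BW.
......

Derivation:
Place B at (0,2); scan 8 dirs for brackets.
Dir NW: edge -> no flip
Dir N: edge -> no flip
Dir NE: edge -> no flip
Dir W: first cell '.' (not opp) -> no flip
Dir E: first cell '.' (not opp) -> no flip
Dir SW: first cell '.' (not opp) -> no flip
Dir S: first cell '.' (not opp) -> no flip
Dir SE: opp run (1,3) capped by B -> flip
All flips: (1,3)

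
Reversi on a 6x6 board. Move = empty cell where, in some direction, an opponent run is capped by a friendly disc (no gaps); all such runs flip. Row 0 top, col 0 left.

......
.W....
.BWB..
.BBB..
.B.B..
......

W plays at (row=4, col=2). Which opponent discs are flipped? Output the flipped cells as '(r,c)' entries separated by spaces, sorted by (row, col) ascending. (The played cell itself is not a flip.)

Dir NW: opp run (3,1), next='.' -> no flip
Dir N: opp run (3,2) capped by W -> flip
Dir NE: opp run (3,3), next='.' -> no flip
Dir W: opp run (4,1), next='.' -> no flip
Dir E: opp run (4,3), next='.' -> no flip
Dir SW: first cell '.' (not opp) -> no flip
Dir S: first cell '.' (not opp) -> no flip
Dir SE: first cell '.' (not opp) -> no flip

Answer: (3,2)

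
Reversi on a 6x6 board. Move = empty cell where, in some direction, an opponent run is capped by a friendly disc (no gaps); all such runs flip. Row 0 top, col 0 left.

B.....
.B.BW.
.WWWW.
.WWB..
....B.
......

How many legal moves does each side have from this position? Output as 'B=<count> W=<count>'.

-- B to move --
(0,3): no bracket -> illegal
(0,4): no bracket -> illegal
(0,5): no bracket -> illegal
(1,0): no bracket -> illegal
(1,2): no bracket -> illegal
(1,5): flips 2 -> legal
(2,0): no bracket -> illegal
(2,5): no bracket -> illegal
(3,0): flips 2 -> legal
(3,4): no bracket -> illegal
(3,5): flips 1 -> legal
(4,0): flips 2 -> legal
(4,1): flips 2 -> legal
(4,2): no bracket -> illegal
(4,3): no bracket -> illegal
B mobility = 5
-- W to move --
(0,1): flips 1 -> legal
(0,2): flips 1 -> legal
(0,3): flips 1 -> legal
(0,4): flips 1 -> legal
(1,0): no bracket -> illegal
(1,2): flips 1 -> legal
(2,0): no bracket -> illegal
(3,4): flips 1 -> legal
(3,5): no bracket -> illegal
(4,2): flips 1 -> legal
(4,3): flips 1 -> legal
(4,5): no bracket -> illegal
(5,3): no bracket -> illegal
(5,4): no bracket -> illegal
(5,5): flips 2 -> legal
W mobility = 9

Answer: B=5 W=9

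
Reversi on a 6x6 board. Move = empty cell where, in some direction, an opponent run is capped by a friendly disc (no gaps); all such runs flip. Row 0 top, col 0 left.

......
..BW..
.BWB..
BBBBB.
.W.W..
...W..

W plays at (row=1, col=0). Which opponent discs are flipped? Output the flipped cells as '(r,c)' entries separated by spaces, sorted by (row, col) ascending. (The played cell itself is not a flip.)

Dir NW: edge -> no flip
Dir N: first cell '.' (not opp) -> no flip
Dir NE: first cell '.' (not opp) -> no flip
Dir W: edge -> no flip
Dir E: first cell '.' (not opp) -> no flip
Dir SW: edge -> no flip
Dir S: first cell '.' (not opp) -> no flip
Dir SE: opp run (2,1) (3,2) capped by W -> flip

Answer: (2,1) (3,2)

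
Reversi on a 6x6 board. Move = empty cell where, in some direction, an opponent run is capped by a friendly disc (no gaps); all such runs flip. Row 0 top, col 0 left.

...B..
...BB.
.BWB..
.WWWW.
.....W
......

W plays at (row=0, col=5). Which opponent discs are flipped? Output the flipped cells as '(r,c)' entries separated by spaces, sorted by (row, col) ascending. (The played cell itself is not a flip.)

Dir NW: edge -> no flip
Dir N: edge -> no flip
Dir NE: edge -> no flip
Dir W: first cell '.' (not opp) -> no flip
Dir E: edge -> no flip
Dir SW: opp run (1,4) (2,3) capped by W -> flip
Dir S: first cell '.' (not opp) -> no flip
Dir SE: edge -> no flip

Answer: (1,4) (2,3)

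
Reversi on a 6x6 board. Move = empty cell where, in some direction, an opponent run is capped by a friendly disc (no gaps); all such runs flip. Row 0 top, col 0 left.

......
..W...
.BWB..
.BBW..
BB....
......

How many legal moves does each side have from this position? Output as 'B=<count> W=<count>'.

-- B to move --
(0,1): flips 1 -> legal
(0,2): flips 2 -> legal
(0,3): flips 1 -> legal
(1,1): no bracket -> illegal
(1,3): flips 1 -> legal
(2,4): no bracket -> illegal
(3,4): flips 1 -> legal
(4,2): no bracket -> illegal
(4,3): flips 1 -> legal
(4,4): no bracket -> illegal
B mobility = 6
-- W to move --
(1,0): no bracket -> illegal
(1,1): no bracket -> illegal
(1,3): flips 1 -> legal
(1,4): no bracket -> illegal
(2,0): flips 1 -> legal
(2,4): flips 1 -> legal
(3,0): flips 3 -> legal
(3,4): flips 1 -> legal
(4,2): flips 1 -> legal
(4,3): no bracket -> illegal
(5,0): no bracket -> illegal
(5,1): no bracket -> illegal
(5,2): no bracket -> illegal
W mobility = 6

Answer: B=6 W=6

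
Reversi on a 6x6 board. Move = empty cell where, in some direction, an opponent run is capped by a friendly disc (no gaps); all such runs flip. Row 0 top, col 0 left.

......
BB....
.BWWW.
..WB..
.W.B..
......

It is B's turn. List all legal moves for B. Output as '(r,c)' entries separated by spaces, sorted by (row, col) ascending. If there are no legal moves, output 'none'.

(1,2): no bracket -> illegal
(1,3): flips 1 -> legal
(1,4): no bracket -> illegal
(1,5): flips 1 -> legal
(2,5): flips 3 -> legal
(3,0): no bracket -> illegal
(3,1): flips 1 -> legal
(3,4): no bracket -> illegal
(3,5): no bracket -> illegal
(4,0): no bracket -> illegal
(4,2): no bracket -> illegal
(5,0): no bracket -> illegal
(5,1): no bracket -> illegal
(5,2): no bracket -> illegal

Answer: (1,3) (1,5) (2,5) (3,1)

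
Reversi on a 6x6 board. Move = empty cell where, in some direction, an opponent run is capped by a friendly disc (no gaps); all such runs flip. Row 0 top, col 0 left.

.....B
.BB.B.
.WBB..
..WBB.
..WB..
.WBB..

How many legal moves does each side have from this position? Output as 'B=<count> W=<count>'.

-- B to move --
(1,0): flips 2 -> legal
(2,0): flips 1 -> legal
(3,0): flips 1 -> legal
(3,1): flips 3 -> legal
(4,0): no bracket -> illegal
(4,1): flips 2 -> legal
(5,0): flips 1 -> legal
B mobility = 6
-- W to move --
(0,0): no bracket -> illegal
(0,1): flips 1 -> legal
(0,2): flips 2 -> legal
(0,3): flips 1 -> legal
(0,4): no bracket -> illegal
(1,0): no bracket -> illegal
(1,3): no bracket -> illegal
(1,5): no bracket -> illegal
(2,0): no bracket -> illegal
(2,4): flips 3 -> legal
(2,5): no bracket -> illegal
(3,1): no bracket -> illegal
(3,5): flips 2 -> legal
(4,1): no bracket -> illegal
(4,4): flips 1 -> legal
(4,5): no bracket -> illegal
(5,4): flips 3 -> legal
W mobility = 7

Answer: B=6 W=7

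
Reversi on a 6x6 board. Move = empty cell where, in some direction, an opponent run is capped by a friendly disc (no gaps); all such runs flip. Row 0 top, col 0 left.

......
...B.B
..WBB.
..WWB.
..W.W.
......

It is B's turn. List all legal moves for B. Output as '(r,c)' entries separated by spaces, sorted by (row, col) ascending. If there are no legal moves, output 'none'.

Answer: (2,1) (3,1) (4,1) (4,3) (5,1) (5,4)

Derivation:
(1,1): no bracket -> illegal
(1,2): no bracket -> illegal
(2,1): flips 1 -> legal
(3,1): flips 3 -> legal
(3,5): no bracket -> illegal
(4,1): flips 1 -> legal
(4,3): flips 1 -> legal
(4,5): no bracket -> illegal
(5,1): flips 2 -> legal
(5,2): no bracket -> illegal
(5,3): no bracket -> illegal
(5,4): flips 1 -> legal
(5,5): no bracket -> illegal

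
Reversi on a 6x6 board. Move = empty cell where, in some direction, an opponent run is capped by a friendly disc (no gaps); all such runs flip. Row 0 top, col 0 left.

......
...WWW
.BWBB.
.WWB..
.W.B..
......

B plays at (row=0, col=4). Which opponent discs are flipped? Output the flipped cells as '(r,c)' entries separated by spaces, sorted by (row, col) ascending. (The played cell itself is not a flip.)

Answer: (1,4)

Derivation:
Dir NW: edge -> no flip
Dir N: edge -> no flip
Dir NE: edge -> no flip
Dir W: first cell '.' (not opp) -> no flip
Dir E: first cell '.' (not opp) -> no flip
Dir SW: opp run (1,3) (2,2) (3,1), next='.' -> no flip
Dir S: opp run (1,4) capped by B -> flip
Dir SE: opp run (1,5), next=edge -> no flip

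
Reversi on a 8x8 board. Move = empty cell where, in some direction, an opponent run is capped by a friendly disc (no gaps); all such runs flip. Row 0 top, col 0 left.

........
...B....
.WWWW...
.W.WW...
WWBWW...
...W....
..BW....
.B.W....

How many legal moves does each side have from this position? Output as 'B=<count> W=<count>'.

-- B to move --
(1,0): no bracket -> illegal
(1,1): no bracket -> illegal
(1,2): no bracket -> illegal
(1,4): no bracket -> illegal
(1,5): flips 2 -> legal
(2,0): flips 1 -> legal
(2,5): no bracket -> illegal
(3,0): no bracket -> illegal
(3,2): no bracket -> illegal
(3,5): flips 3 -> legal
(4,5): flips 2 -> legal
(5,0): no bracket -> illegal
(5,1): no bracket -> illegal
(5,2): no bracket -> illegal
(5,4): no bracket -> illegal
(5,5): no bracket -> illegal
(6,4): flips 2 -> legal
(7,2): no bracket -> illegal
(7,4): no bracket -> illegal
B mobility = 5
-- W to move --
(0,2): flips 1 -> legal
(0,3): flips 1 -> legal
(0,4): flips 1 -> legal
(1,2): no bracket -> illegal
(1,4): no bracket -> illegal
(3,2): no bracket -> illegal
(5,1): flips 2 -> legal
(5,2): no bracket -> illegal
(6,0): no bracket -> illegal
(6,1): flips 1 -> legal
(7,0): no bracket -> illegal
(7,2): no bracket -> illegal
W mobility = 5

Answer: B=5 W=5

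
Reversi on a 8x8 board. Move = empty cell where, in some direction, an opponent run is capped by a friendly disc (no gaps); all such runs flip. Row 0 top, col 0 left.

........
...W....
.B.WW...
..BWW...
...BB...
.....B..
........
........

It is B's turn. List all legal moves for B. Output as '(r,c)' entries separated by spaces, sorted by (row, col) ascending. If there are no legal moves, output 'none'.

Answer: (0,3) (1,4) (2,2) (2,5) (3,5)

Derivation:
(0,2): no bracket -> illegal
(0,3): flips 3 -> legal
(0,4): no bracket -> illegal
(1,2): no bracket -> illegal
(1,4): flips 3 -> legal
(1,5): no bracket -> illegal
(2,2): flips 1 -> legal
(2,5): flips 1 -> legal
(3,5): flips 2 -> legal
(4,2): no bracket -> illegal
(4,5): no bracket -> illegal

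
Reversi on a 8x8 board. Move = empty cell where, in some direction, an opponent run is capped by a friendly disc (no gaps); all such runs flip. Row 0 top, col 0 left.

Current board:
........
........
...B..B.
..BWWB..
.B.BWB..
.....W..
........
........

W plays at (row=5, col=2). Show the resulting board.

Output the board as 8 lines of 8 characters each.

Answer: ........
........
...B..B.
..BWWB..
.B.WWB..
..W..W..
........
........

Derivation:
Place W at (5,2); scan 8 dirs for brackets.
Dir NW: opp run (4,1), next='.' -> no flip
Dir N: first cell '.' (not opp) -> no flip
Dir NE: opp run (4,3) capped by W -> flip
Dir W: first cell '.' (not opp) -> no flip
Dir E: first cell '.' (not opp) -> no flip
Dir SW: first cell '.' (not opp) -> no flip
Dir S: first cell '.' (not opp) -> no flip
Dir SE: first cell '.' (not opp) -> no flip
All flips: (4,3)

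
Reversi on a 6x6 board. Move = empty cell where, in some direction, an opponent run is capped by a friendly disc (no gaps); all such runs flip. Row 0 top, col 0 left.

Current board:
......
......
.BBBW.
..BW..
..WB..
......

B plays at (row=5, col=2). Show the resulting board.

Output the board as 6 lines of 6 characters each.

Place B at (5,2); scan 8 dirs for brackets.
Dir NW: first cell '.' (not opp) -> no flip
Dir N: opp run (4,2) capped by B -> flip
Dir NE: first cell 'B' (not opp) -> no flip
Dir W: first cell '.' (not opp) -> no flip
Dir E: first cell '.' (not opp) -> no flip
Dir SW: edge -> no flip
Dir S: edge -> no flip
Dir SE: edge -> no flip
All flips: (4,2)

Answer: ......
......
.BBBW.
..BW..
..BB..
..B...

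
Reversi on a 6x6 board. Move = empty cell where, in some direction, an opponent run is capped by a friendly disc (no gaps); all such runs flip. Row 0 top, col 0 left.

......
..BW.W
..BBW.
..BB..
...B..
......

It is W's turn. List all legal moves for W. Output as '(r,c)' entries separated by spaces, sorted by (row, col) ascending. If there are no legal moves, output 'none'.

Answer: (1,1) (2,1) (3,1) (4,2) (5,3)

Derivation:
(0,1): no bracket -> illegal
(0,2): no bracket -> illegal
(0,3): no bracket -> illegal
(1,1): flips 1 -> legal
(1,4): no bracket -> illegal
(2,1): flips 2 -> legal
(3,1): flips 1 -> legal
(3,4): no bracket -> illegal
(4,1): no bracket -> illegal
(4,2): flips 1 -> legal
(4,4): no bracket -> illegal
(5,2): no bracket -> illegal
(5,3): flips 3 -> legal
(5,4): no bracket -> illegal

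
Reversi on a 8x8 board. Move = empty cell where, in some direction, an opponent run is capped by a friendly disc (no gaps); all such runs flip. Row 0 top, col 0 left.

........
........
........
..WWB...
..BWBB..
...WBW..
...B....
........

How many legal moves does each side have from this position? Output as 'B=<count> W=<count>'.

Answer: B=11 W=9

Derivation:
-- B to move --
(2,1): flips 2 -> legal
(2,2): flips 2 -> legal
(2,3): flips 3 -> legal
(2,4): flips 1 -> legal
(3,1): flips 2 -> legal
(4,1): no bracket -> illegal
(4,6): no bracket -> illegal
(5,2): flips 2 -> legal
(5,6): flips 1 -> legal
(6,2): flips 1 -> legal
(6,4): flips 1 -> legal
(6,5): flips 1 -> legal
(6,6): flips 1 -> legal
B mobility = 11
-- W to move --
(2,3): no bracket -> illegal
(2,4): no bracket -> illegal
(2,5): flips 1 -> legal
(3,1): flips 1 -> legal
(3,5): flips 3 -> legal
(3,6): no bracket -> illegal
(4,1): flips 1 -> legal
(4,6): flips 2 -> legal
(5,1): flips 1 -> legal
(5,2): flips 1 -> legal
(5,6): no bracket -> illegal
(6,2): no bracket -> illegal
(6,4): no bracket -> illegal
(6,5): flips 1 -> legal
(7,2): no bracket -> illegal
(7,3): flips 1 -> legal
(7,4): no bracket -> illegal
W mobility = 9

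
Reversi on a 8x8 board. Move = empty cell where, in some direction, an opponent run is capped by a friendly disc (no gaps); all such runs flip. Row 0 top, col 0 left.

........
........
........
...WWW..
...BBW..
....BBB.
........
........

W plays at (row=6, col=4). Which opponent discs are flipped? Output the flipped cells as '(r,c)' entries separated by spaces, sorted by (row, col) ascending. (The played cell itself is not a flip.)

Dir NW: first cell '.' (not opp) -> no flip
Dir N: opp run (5,4) (4,4) capped by W -> flip
Dir NE: opp run (5,5), next='.' -> no flip
Dir W: first cell '.' (not opp) -> no flip
Dir E: first cell '.' (not opp) -> no flip
Dir SW: first cell '.' (not opp) -> no flip
Dir S: first cell '.' (not opp) -> no flip
Dir SE: first cell '.' (not opp) -> no flip

Answer: (4,4) (5,4)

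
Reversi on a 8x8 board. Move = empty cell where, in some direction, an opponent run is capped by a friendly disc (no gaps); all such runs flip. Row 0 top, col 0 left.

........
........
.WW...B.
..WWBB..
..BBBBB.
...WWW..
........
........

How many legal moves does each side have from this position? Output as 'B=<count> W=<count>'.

-- B to move --
(1,0): flips 2 -> legal
(1,1): flips 2 -> legal
(1,2): flips 2 -> legal
(1,3): no bracket -> illegal
(2,0): no bracket -> illegal
(2,3): flips 1 -> legal
(2,4): flips 1 -> legal
(3,0): no bracket -> illegal
(3,1): flips 2 -> legal
(4,1): no bracket -> illegal
(5,2): no bracket -> illegal
(5,6): no bracket -> illegal
(6,2): flips 1 -> legal
(6,3): flips 2 -> legal
(6,4): flips 3 -> legal
(6,5): flips 2 -> legal
(6,6): flips 1 -> legal
B mobility = 11
-- W to move --
(1,5): no bracket -> illegal
(1,6): no bracket -> illegal
(1,7): flips 3 -> legal
(2,3): no bracket -> illegal
(2,4): flips 2 -> legal
(2,5): flips 2 -> legal
(2,7): no bracket -> illegal
(3,1): flips 1 -> legal
(3,6): flips 3 -> legal
(3,7): flips 1 -> legal
(4,1): no bracket -> illegal
(4,7): no bracket -> illegal
(5,1): flips 1 -> legal
(5,2): flips 1 -> legal
(5,6): no bracket -> illegal
(5,7): no bracket -> illegal
W mobility = 8

Answer: B=11 W=8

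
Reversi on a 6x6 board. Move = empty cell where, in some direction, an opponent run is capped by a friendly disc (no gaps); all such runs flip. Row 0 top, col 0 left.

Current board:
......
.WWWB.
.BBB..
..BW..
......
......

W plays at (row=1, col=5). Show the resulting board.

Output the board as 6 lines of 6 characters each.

Place W at (1,5); scan 8 dirs for brackets.
Dir NW: first cell '.' (not opp) -> no flip
Dir N: first cell '.' (not opp) -> no flip
Dir NE: edge -> no flip
Dir W: opp run (1,4) capped by W -> flip
Dir E: edge -> no flip
Dir SW: first cell '.' (not opp) -> no flip
Dir S: first cell '.' (not opp) -> no flip
Dir SE: edge -> no flip
All flips: (1,4)

Answer: ......
.WWWWW
.BBB..
..BW..
......
......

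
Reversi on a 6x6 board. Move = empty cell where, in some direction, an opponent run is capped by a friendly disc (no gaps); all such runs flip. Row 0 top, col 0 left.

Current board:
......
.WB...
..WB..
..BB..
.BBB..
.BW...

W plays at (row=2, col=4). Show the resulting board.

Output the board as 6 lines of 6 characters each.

Place W at (2,4); scan 8 dirs for brackets.
Dir NW: first cell '.' (not opp) -> no flip
Dir N: first cell '.' (not opp) -> no flip
Dir NE: first cell '.' (not opp) -> no flip
Dir W: opp run (2,3) capped by W -> flip
Dir E: first cell '.' (not opp) -> no flip
Dir SW: opp run (3,3) (4,2) (5,1), next=edge -> no flip
Dir S: first cell '.' (not opp) -> no flip
Dir SE: first cell '.' (not opp) -> no flip
All flips: (2,3)

Answer: ......
.WB...
..WWW.
..BB..
.BBB..
.BW...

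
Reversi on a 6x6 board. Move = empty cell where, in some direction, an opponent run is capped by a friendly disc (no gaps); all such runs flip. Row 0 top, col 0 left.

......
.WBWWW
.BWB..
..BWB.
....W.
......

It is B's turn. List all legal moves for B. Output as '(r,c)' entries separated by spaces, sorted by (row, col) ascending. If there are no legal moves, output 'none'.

Answer: (0,1) (0,3) (0,5) (1,0) (4,3) (5,4)

Derivation:
(0,0): no bracket -> illegal
(0,1): flips 1 -> legal
(0,2): no bracket -> illegal
(0,3): flips 1 -> legal
(0,4): no bracket -> illegal
(0,5): flips 1 -> legal
(1,0): flips 1 -> legal
(2,0): no bracket -> illegal
(2,4): no bracket -> illegal
(2,5): no bracket -> illegal
(3,1): no bracket -> illegal
(3,5): no bracket -> illegal
(4,2): no bracket -> illegal
(4,3): flips 1 -> legal
(4,5): no bracket -> illegal
(5,3): no bracket -> illegal
(5,4): flips 1 -> legal
(5,5): no bracket -> illegal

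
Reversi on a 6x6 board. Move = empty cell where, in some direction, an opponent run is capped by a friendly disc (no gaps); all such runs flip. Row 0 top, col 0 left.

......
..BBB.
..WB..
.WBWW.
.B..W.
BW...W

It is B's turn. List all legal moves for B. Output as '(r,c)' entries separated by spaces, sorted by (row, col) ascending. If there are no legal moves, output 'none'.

Answer: (2,1) (3,0) (3,5) (4,0) (4,3) (4,5) (5,2)

Derivation:
(1,1): no bracket -> illegal
(2,0): no bracket -> illegal
(2,1): flips 2 -> legal
(2,4): no bracket -> illegal
(2,5): no bracket -> illegal
(3,0): flips 1 -> legal
(3,5): flips 2 -> legal
(4,0): flips 2 -> legal
(4,2): no bracket -> illegal
(4,3): flips 1 -> legal
(4,5): flips 1 -> legal
(5,2): flips 1 -> legal
(5,3): no bracket -> illegal
(5,4): no bracket -> illegal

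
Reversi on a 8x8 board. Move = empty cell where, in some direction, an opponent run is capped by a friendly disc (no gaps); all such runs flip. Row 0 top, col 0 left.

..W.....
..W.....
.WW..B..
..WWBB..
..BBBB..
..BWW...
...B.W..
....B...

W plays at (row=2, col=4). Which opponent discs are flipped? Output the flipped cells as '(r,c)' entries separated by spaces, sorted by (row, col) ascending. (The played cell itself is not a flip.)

Dir NW: first cell '.' (not opp) -> no flip
Dir N: first cell '.' (not opp) -> no flip
Dir NE: first cell '.' (not opp) -> no flip
Dir W: first cell '.' (not opp) -> no flip
Dir E: opp run (2,5), next='.' -> no flip
Dir SW: first cell 'W' (not opp) -> no flip
Dir S: opp run (3,4) (4,4) capped by W -> flip
Dir SE: opp run (3,5), next='.' -> no flip

Answer: (3,4) (4,4)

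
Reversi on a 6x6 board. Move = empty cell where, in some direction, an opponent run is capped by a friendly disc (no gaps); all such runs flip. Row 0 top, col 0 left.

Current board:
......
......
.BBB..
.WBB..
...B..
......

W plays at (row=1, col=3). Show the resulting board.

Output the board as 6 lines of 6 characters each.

Answer: ......
...W..
.BWB..
.WBB..
...B..
......

Derivation:
Place W at (1,3); scan 8 dirs for brackets.
Dir NW: first cell '.' (not opp) -> no flip
Dir N: first cell '.' (not opp) -> no flip
Dir NE: first cell '.' (not opp) -> no flip
Dir W: first cell '.' (not opp) -> no flip
Dir E: first cell '.' (not opp) -> no flip
Dir SW: opp run (2,2) capped by W -> flip
Dir S: opp run (2,3) (3,3) (4,3), next='.' -> no flip
Dir SE: first cell '.' (not opp) -> no flip
All flips: (2,2)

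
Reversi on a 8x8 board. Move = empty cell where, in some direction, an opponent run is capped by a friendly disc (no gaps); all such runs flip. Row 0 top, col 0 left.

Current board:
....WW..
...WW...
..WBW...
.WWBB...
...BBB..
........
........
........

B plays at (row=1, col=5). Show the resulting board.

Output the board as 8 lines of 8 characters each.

Answer: ....WW..
...WWB..
..WBB...
.WWBB...
...BBB..
........
........
........

Derivation:
Place B at (1,5); scan 8 dirs for brackets.
Dir NW: opp run (0,4), next=edge -> no flip
Dir N: opp run (0,5), next=edge -> no flip
Dir NE: first cell '.' (not opp) -> no flip
Dir W: opp run (1,4) (1,3), next='.' -> no flip
Dir E: first cell '.' (not opp) -> no flip
Dir SW: opp run (2,4) capped by B -> flip
Dir S: first cell '.' (not opp) -> no flip
Dir SE: first cell '.' (not opp) -> no flip
All flips: (2,4)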